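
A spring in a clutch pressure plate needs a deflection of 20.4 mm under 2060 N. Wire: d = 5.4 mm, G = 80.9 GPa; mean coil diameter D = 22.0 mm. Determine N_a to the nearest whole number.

Required rate k = F/δ = 2060/20.4 = 100.98 N/mm
N_a = Gd⁴/(8D³k) = (80.9×10³ × 5.4⁴)/(8 × 22.0³ × 100.98)
    = 6.87897e+07 / 8.60191e+06 = 7.997 → 8 coils

8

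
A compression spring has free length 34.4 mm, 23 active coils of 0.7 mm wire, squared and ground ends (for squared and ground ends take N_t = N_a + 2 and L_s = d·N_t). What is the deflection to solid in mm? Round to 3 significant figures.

16.9 mm

N_t = 25; L_s = 0.7·25 = 17.5 mm
δ_solid = L₀ − L_s = 34.4 − 17.5 = 16.9 mm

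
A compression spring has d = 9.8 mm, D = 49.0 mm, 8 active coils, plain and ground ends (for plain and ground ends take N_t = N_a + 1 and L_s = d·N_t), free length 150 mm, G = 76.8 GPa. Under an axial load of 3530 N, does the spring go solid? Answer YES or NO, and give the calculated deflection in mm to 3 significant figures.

NO, δ = 37.5 mm

k = Gd⁴/(8D³N_a) = (76.8×10³)(9.8⁴)/(8·49.0³·8) = 94.08 N/mm
N_t = 9; L_s = 9.8·9 = 88.2 mm; δ_solid = L₀ − L_s = 150 − 88.2 = 61.8 mm
δ = F/k = 3530/94.08 = 37.521 mm
δ < δ_solid → spring does not go solid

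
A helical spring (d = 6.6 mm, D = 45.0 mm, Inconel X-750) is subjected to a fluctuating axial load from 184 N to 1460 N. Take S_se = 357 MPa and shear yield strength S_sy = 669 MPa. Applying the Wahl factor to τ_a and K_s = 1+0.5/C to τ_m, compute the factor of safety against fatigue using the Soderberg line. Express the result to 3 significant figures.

0.717

C = D/d = 45.0/6.6 = 6.8182; K_W = (4C−1)/(4C−4)+0.615/C = 1.2191; K_s = 1+0.5/C = 1.0733
F_a = (F_max−F_min)/2 = 638 N; F_m = (F_max+F_min)/2 = 822 N
τ_a = K_W·8F_aD/(πd³) = 1.2191 × 254.3 = 310.02 MPa
τ_m = K_s·8F_mD/(πd³) = 1.0733 × 327.64 = 351.66 MPa
Soderberg: 1/n_f = τ_a/S_se + τ_m/S_sy = 310.02/357 + 351.66/669 = 0.86839 + 0.52566 = 1.394
n_f = 1/1.394 = 0.7173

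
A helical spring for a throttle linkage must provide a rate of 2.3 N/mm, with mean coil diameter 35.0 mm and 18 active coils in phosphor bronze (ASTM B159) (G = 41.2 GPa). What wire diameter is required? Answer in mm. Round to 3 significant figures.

d = (8D³N_a·k / G)^(1/4) = (8·35.0³·18·2.3 / (41.2×10³))^0.25
  = (344.67)^0.25 = 4.3087 mm

4.31 mm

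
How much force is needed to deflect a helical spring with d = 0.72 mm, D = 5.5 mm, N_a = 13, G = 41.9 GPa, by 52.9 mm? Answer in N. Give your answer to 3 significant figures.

k = Gd⁴/(8D³N_a) = (41.9×10³)(0.72⁴)/(8·5.5³·13) = 0.65076 N/mm
F = k·δ = 0.65076 × 52.9 = 34.425 N

34.4 N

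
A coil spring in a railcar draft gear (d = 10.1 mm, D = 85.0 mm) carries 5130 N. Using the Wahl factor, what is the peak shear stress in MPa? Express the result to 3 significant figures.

1270 MPa

Spring index C = D/d = 85.0/10.1 = 8.4158
K_W = (4C−1)/(4C−4) + 0.615/C = 32.663/29.663 + 0.0731 = 1.1742
τ₀ = 8FD/(πd³) = 8·5130·85.0/(π·10.1³) = 3.4884e+06/3236.8 = 1077.7 MPa
τ_max = K·τ₀ = 1.1742 × 1077.7 = 1265.5 MPa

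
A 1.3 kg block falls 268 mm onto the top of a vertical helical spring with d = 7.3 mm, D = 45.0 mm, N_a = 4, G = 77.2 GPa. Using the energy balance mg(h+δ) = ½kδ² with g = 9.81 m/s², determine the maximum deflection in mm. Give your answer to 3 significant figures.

k = Gd⁴/(8D³N_a) = (77.2×10³)(7.3⁴)/(8·45.0³·4) = 75.183 N/mm
W = mg = 1.3 × 9.81 = 12.753 N
½kδ² − Wδ − Wh = 0 → δ = (W + √(W² + 2kWh))/k
δ = (12.753 + √(162.64 + 513923))/75.183 = (12.753 + 717)/75.183 = 9.7063 mm

9.71 mm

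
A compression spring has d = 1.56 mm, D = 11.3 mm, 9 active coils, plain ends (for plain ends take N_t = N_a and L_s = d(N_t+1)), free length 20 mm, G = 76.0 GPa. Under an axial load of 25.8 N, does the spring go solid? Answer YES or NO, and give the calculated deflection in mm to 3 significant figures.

YES, δ = 5.95 mm

k = Gd⁴/(8D³N_a) = (76.0×10³)(1.56⁴)/(8·11.3³·9) = 4.3326 N/mm
N_t = 9; L_s = 1.56·10 = 15.6 mm; δ_solid = L₀ − L_s = 20 − 15.6 = 4.4 mm
δ = F/k = 25.8/4.3326 = 5.9549 mm
δ ≥ δ_solid → spring goes solid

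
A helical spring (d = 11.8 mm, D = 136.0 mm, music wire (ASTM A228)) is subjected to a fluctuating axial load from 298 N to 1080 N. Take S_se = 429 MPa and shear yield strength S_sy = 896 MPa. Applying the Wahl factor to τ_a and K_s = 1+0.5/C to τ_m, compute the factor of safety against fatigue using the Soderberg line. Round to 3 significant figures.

C = D/d = 136.0/11.8 = 11.5254; K_W = (4C−1)/(4C−4)+0.615/C = 1.1246; K_s = 1+0.5/C = 1.0434
F_a = (F_max−F_min)/2 = 391 N; F_m = (F_max+F_min)/2 = 689 N
τ_a = K_W·8F_aD/(πd³) = 1.1246 × 82.416 = 92.686 MPa
τ_m = K_s·8F_mD/(πd³) = 1.0434 × 145.23 = 151.53 MPa
Soderberg: 1/n_f = τ_a/S_se + τ_m/S_sy = 92.686/429 + 151.53/896 = 0.21605 + 0.16912 = 0.38517
n_f = 1/0.38517 = 2.596

2.60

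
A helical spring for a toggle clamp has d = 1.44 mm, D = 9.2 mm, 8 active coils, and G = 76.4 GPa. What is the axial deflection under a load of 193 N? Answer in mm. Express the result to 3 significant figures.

k = Gd⁴/(8D³N_a) = (76.4×10³)(1.44⁴)/(8·9.2³·8) = 6.5917 N/mm
δ = F/k = 193 / 6.5917 = 29.279 mm

29.3 mm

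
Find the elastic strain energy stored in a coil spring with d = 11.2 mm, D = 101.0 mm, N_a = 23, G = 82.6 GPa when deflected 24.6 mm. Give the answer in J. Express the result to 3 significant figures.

k = Gd⁴/(8D³N_a) = (82.6×10³)(11.2⁴)/(8·101.0³·23) = 6.856 N/mm
U = ½kδ² = 0.5 × 6.856 × 24.6² = 2074.5 N·mm = 2.0745 J

2.07 J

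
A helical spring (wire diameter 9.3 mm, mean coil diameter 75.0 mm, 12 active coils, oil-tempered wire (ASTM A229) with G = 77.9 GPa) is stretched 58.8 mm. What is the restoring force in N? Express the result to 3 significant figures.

k = Gd⁴/(8D³N_a) = (77.9×10³)(9.3⁴)/(8·75.0³·12) = 14.388 N/mm
F = k·δ = 14.388 × 58.8 = 846.04 N

846 N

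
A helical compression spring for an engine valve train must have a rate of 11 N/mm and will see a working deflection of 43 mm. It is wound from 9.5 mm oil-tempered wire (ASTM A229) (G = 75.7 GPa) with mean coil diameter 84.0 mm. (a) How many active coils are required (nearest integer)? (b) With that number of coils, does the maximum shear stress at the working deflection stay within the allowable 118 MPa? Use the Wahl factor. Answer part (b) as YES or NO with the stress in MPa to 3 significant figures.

(a) 12 coils; (b) NO, τ_max = 135 MPa

N_a = Gd⁴/(8D³k) = (75.7×10³)(9.5⁴)/(8·84.0³·11) = 11.82 → N_a = 12
Actual rate k = Gd⁴/(8D³·12) = 10.836 N/mm
Working load F = kδ = 10.836·43 = 465.96 N
C = 84.0/9.5 = 8.8421; K_W = (4C−1)/(4C−4)+0.615/C = 1.1652
τ_max = K_W·8FD/(πd³) = 1.1652·116.25 = 135.46 MPa
τ_max > 118 MPa → exceeds allowable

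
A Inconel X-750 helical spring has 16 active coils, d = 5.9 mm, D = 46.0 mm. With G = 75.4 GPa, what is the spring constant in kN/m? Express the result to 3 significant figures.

7.33 kN/m

k = Gd⁴/(8D³N_a) = (75.4×10³ × 5.9⁴) / (8 × 46.0³ × 16)
  = 9.13649e+07 / 1.2459e+07 = 7.3332 N/mm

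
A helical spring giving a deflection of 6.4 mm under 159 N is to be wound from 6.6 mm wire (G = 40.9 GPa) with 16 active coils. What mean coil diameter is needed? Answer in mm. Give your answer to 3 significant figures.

Required rate k = F/δ = 159/6.4 = 24.844 N/mm
D = (Gd⁴/(8N_a·k))^(1/3) = (40.9×10³·6.6⁴/(8·16·24.844))^(1/3)
  = (24404.6)^(1/3) = 29.0062 mm

29.0 mm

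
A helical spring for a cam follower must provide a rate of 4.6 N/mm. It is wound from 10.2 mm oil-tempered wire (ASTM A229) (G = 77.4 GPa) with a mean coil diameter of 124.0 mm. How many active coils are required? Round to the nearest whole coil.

12

N_a = Gd⁴/(8D³k) = (77.4×10³ × 10.2⁴)/(8 × 124.0³ × 4.6)
    = 8.37802e+08 / 7.01638e+07 = 11.94 → 12 coils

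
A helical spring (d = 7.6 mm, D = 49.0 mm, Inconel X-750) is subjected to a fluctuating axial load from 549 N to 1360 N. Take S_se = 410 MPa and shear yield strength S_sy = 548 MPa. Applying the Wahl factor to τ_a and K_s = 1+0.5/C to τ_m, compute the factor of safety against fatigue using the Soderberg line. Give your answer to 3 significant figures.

1.14

C = D/d = 49.0/7.6 = 6.4474; K_W = (4C−1)/(4C−4)+0.615/C = 1.2331; K_s = 1+0.5/C = 1.0776
F_a = (F_max−F_min)/2 = 405.5 N; F_m = (F_max+F_min)/2 = 954.5 N
τ_a = K_W·8F_aD/(πd³) = 1.2331 × 115.26 = 142.13 MPa
τ_m = K_s·8F_mD/(πd³) = 1.0776 × 271.31 = 292.35 MPa
Soderberg: 1/n_f = τ_a/S_se + τ_m/S_sy = 142.13/410 + 292.35/548 = 0.34665 + 0.53349 = 0.88014
n_f = 1/0.88014 = 1.136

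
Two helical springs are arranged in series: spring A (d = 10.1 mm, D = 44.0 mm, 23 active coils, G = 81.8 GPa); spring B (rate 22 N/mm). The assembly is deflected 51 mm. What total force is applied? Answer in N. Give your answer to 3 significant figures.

k_A = Gd⁴/(8D³N_a) = (81.8×10³)(10.1⁴)/(8·44.0³·23) = 54.308 N/mm
Series: 1/k_eq = 1/54.308 + 1/22 = 0.063868; k_eq = 15.657 N/mm
F = k_eq·δ = 15.657·51 = 798.52 N

799 N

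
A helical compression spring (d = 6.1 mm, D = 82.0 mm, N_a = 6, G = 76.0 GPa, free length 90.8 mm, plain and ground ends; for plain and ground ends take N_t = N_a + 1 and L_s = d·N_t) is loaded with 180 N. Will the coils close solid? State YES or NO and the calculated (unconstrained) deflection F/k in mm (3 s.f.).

NO, δ = 45.3 mm

k = Gd⁴/(8D³N_a) = (76.0×10³)(6.1⁴)/(8·82.0³·6) = 3.976 N/mm
N_t = 7; L_s = 6.1·7 = 42.7 mm; δ_solid = L₀ − L_s = 90.8 − 42.7 = 48.1 mm
δ = F/k = 180/3.976 = 45.271 mm
δ < δ_solid → spring does not go solid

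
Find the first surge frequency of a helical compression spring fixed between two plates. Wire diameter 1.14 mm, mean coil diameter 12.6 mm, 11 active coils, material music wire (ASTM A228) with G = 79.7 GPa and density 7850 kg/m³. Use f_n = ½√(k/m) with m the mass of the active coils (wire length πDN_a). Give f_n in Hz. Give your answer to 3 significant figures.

234 Hz

k = Gd⁴/(8D³N_a) = (79.7×10³)(1.14⁴)/(8·12.6³·11) = 0.76469 N/mm = 764.69 N/m
Wire length L = πDN_a = π·12.6·11 = 435.42 mm
m = ρ·(πd²/4)·L = 7850 × 1.0207×10⁻⁶ m² × 0.43542 m = 0.0034889 kg
f_n = ½√(k/m) = 0.5·√(764.69/0.0034889) = 0.5·√(2.1918e+05) = 234.08 Hz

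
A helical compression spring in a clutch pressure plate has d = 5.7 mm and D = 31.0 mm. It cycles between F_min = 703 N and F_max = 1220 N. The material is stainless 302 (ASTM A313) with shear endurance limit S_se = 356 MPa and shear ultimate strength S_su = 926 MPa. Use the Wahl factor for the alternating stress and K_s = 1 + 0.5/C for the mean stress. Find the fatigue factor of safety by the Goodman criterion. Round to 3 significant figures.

1.14

C = D/d = 31.0/5.7 = 5.4386; K_W = (4C−1)/(4C−4)+0.615/C = 1.2821; K_s = 1+0.5/C = 1.0919
F_a = (F_max−F_min)/2 = 258.5 N; F_m = (F_max+F_min)/2 = 961.5 N
τ_a = K_W·8F_aD/(πd³) = 1.2821 × 110.19 = 141.27 MPa
τ_m = K_s·8F_mD/(πd³) = 1.0919 × 409.85 = 447.53 MPa
Goodman: 1/n_f = τ_a/S_se + τ_m/S_su = 141.27/356 + 447.53/926 = 0.39682 + 0.48330 = 0.88012
n_f = 1/0.88012 = 1.136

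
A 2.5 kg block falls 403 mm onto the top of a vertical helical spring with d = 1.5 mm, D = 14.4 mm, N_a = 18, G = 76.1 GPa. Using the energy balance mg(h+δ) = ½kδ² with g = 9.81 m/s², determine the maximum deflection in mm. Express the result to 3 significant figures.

k = Gd⁴/(8D³N_a) = (76.1×10³)(1.5⁴)/(8·14.4³·18) = 0.89598 N/mm
W = mg = 2.5 × 9.81 = 24.525 N
½kδ² − Wδ − Wh = 0 → δ = (W + √(W² + 2kWh))/k
δ = (24.525 + √(601.48 + 17711))/0.89598 = (24.525 + 135.32)/0.89598 = 178.41 mm

178 mm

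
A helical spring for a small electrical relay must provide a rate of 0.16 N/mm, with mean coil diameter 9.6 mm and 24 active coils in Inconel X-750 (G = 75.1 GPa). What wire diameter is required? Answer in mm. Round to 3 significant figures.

d = (8D³N_a·k / G)^(1/4) = (8·9.6³·24·0.16 / (75.1×10³))^0.25
  = (0.36191)^0.25 = 0.7756 mm

0.776 mm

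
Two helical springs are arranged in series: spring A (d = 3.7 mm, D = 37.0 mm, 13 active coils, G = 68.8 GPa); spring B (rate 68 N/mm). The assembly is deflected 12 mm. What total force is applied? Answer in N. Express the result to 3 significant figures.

28.4 N

k_A = Gd⁴/(8D³N_a) = (68.8×10³)(3.7⁴)/(8·37.0³·13) = 2.4477 N/mm
Series: 1/k_eq = 1/2.4477 + 1/68 = 0.42325; k_eq = 2.3626 N/mm
F = k_eq·δ = 2.3626·12 = 28.352 N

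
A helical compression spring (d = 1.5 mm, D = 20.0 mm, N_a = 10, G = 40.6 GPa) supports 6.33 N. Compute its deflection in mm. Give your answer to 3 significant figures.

19.7 mm

k = Gd⁴/(8D³N_a) = (40.6×10³)(1.5⁴)/(8·20.0³·10) = 0.32115 N/mm
δ = F/k = 6.33 / 0.32115 = 19.71 mm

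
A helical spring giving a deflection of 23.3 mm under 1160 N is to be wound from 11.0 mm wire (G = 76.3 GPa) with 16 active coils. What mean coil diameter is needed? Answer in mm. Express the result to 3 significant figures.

56.0 mm

Required rate k = F/δ = 1160/23.3 = 49.785 N/mm
D = (Gd⁴/(8N_a·k))^(1/3) = (76.3×10³·11.0⁴/(8·16·49.785))^(1/3)
  = (175301)^(1/3) = 55.9664 mm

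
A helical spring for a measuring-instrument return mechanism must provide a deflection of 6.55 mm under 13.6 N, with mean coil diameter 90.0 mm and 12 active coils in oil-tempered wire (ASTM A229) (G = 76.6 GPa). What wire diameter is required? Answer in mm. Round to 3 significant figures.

Required rate k = F/δ = 13.6/6.55 = 2.0763 N/mm
d = (8D³N_a·k / G)^(1/4) = (8·90.0³·12·2.0763 / (76.6×10³))^0.25
  = (1897)^0.25 = 6.5996 mm

6.60 mm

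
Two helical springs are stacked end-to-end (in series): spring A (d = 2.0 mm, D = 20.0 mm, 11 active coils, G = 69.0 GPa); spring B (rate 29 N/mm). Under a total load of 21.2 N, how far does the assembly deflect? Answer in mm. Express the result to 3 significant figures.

k_A = Gd⁴/(8D³N_a) = (69.0×10³)(2.0⁴)/(8·20.0³·11) = 1.5682 N/mm
Series: 1/k_eq = 1/1.5682 + 1/29 = 0.67216; k_eq = 1.4877 N/mm
δ = F/k_eq = 21.2/1.4877 = 14.25 mm

14.2 mm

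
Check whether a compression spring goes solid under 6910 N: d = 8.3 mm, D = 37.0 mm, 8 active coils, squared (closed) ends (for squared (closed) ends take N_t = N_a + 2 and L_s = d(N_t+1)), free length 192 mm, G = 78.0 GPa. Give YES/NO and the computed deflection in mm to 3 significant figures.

NO, δ = 60.5 mm

k = Gd⁴/(8D³N_a) = (78.0×10³)(8.3⁴)/(8·37.0³·8) = 114.19 N/mm
N_t = 10; L_s = 8.3·11 = 91.3 mm; δ_solid = L₀ − L_s = 192 − 91.3 = 100.7 mm
δ = F/k = 6910/114.19 = 60.514 mm
δ < δ_solid → spring does not go solid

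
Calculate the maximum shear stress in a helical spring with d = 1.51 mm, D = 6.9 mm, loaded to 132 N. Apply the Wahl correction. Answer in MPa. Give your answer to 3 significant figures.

906 MPa

Spring index C = D/d = 6.9/1.51 = 4.5695
K_W = (4C−1)/(4C−4) + 0.615/C = 17.278/14.278 + 0.1346 = 1.3447
τ₀ = 8FD/(πd³) = 8·132·6.9/(π·1.51³) = 7286.4/10.816 = 673.65 MPa
τ_max = K·τ₀ = 1.3447 × 673.65 = 905.85 MPa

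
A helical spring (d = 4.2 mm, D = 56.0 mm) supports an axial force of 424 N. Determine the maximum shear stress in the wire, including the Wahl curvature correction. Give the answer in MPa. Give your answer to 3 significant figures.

903 MPa

Spring index C = D/d = 56.0/4.2 = 13.3333
K_W = (4C−1)/(4C−4) + 0.615/C = 52.333/49.333 + 0.0461 = 1.1069
τ₀ = 8FD/(πd³) = 8·424·56.0/(π·4.2³) = 189952/232.75 = 816.11 MPa
τ_max = K·τ₀ = 1.1069 × 816.11 = 903.38 MPa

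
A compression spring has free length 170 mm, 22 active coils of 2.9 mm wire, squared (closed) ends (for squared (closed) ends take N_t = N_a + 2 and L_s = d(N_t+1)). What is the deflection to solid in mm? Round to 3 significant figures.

N_t = 24; L_s = 2.9·25 = 72.5 mm
δ_solid = L₀ − L_s = 170 − 72.5 = 97.5 mm

97.5 mm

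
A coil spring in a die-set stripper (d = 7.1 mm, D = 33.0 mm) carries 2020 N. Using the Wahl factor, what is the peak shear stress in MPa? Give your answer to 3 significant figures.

Spring index C = D/d = 33.0/7.1 = 4.6479
K_W = (4C−1)/(4C−4) + 0.615/C = 17.592/14.592 + 0.1323 = 1.3379
τ₀ = 8FD/(πd³) = 8·2020·33.0/(π·7.1³) = 533280/1124.4 = 474.28 MPa
τ_max = K·τ₀ = 1.3379 × 474.28 = 634.54 MPa

635 MPa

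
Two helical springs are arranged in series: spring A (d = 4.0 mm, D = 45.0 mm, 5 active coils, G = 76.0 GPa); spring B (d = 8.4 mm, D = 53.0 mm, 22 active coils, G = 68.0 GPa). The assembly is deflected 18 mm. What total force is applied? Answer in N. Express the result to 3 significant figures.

k_A = Gd⁴/(8D³N_a) = (76.0×10³)(4.0⁴)/(8·45.0³·5) = 5.3377 N/mm
k_B = Gd⁴/(8D³N_a) = (68.0×10³)(8.4⁴)/(8·53.0³·22) = 12.921 N/mm
Series: 1/k_eq = 1/5.3377 + 1/12.921 = 0.26474; k_eq = 3.7773 N/mm
F = k_eq·δ = 3.7773·18 = 67.991 N

68.0 N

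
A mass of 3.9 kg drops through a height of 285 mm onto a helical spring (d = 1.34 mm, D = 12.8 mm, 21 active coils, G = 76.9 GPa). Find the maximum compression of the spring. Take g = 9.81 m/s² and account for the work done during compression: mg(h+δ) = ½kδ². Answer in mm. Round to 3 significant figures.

k = Gd⁴/(8D³N_a) = (76.9×10³)(1.34⁴)/(8·12.8³·21) = 0.70373 N/mm
W = mg = 3.9 × 9.81 = 38.259 N
½kδ² − Wδ − Wh = 0 → δ = (W + √(W² + 2kWh))/k
δ = (38.259 + √(1463.8 + 15346.7))/0.70373 = (38.259 + 129.66)/0.70373 = 238.61 mm

239 mm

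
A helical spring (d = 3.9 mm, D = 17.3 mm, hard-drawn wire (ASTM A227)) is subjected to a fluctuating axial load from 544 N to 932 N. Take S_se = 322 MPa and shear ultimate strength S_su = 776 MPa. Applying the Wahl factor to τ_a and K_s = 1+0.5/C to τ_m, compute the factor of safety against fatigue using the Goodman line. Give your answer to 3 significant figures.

C = D/d = 17.3/3.9 = 4.4359; K_W = (4C−1)/(4C−4)+0.615/C = 1.3569; K_s = 1+0.5/C = 1.1127
F_a = (F_max−F_min)/2 = 194 N; F_m = (F_max+F_min)/2 = 738 N
τ_a = K_W·8F_aD/(πd³) = 1.3569 × 144.08 = 195.5 MPa
τ_m = K_s·8F_mD/(πd³) = 1.1127 × 548.09 = 609.86 MPa
Goodman: 1/n_f = τ_a/S_se + τ_m/S_su = 195.5/322 + 609.86/776 = 0.60715 + 0.78591 = 1.3931
n_f = 1/1.3931 = 0.7178

0.718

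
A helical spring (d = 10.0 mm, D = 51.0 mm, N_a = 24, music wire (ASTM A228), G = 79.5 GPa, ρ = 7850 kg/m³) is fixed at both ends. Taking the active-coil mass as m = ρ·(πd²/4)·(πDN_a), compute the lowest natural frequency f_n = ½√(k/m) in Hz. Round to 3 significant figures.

k = Gd⁴/(8D³N_a) = (79.5×10³)(10.0⁴)/(8·51.0³·24) = 31.214 N/mm = 31214 N/m
Wire length L = πDN_a = π·51.0·24 = 3845.3 mm
m = ρ·(πd²/4)·L = 7850 × 78.54×10⁻⁶ m² × 3.8453 m = 2.3708 kg
f_n = ½√(k/m) = 0.5·√(31214/2.3708) = 0.5·√(13166) = 57.372 Hz

57.4 Hz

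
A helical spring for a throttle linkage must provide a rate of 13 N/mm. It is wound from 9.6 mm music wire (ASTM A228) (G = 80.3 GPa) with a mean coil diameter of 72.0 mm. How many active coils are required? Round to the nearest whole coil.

N_a = Gd⁴/(8D³k) = (80.3×10³ × 9.6⁴)/(8 × 72.0³ × 13)
    = 6.82025e+08 / 3.88178e+07 = 17.57 → 18 coils

18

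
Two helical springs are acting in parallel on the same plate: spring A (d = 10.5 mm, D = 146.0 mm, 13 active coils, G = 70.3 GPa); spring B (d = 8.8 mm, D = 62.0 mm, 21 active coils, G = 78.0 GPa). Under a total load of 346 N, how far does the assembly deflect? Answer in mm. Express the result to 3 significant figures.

k_A = Gd⁴/(8D³N_a) = (70.3×10³)(10.5⁴)/(8·146.0³·13) = 2.6401 N/mm
k_B = Gd⁴/(8D³N_a) = (78.0×10³)(8.8⁴)/(8·62.0³·21) = 11.683 N/mm
Parallel: k_eq = 2.6401 + 11.683 = 14.323 N/mm
δ = F/k_eq = 346/14.323 = 24.157 mm

24.2 mm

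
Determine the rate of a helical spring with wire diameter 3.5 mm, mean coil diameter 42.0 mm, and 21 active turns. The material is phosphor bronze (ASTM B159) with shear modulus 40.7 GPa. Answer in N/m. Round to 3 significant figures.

491 N/m

k = Gd⁴/(8D³N_a) = (40.7×10³ × 3.5⁴) / (8 × 42.0³ × 21)
  = 6.10754e+06 / 1.24468e+07 = 0.49069 N/mm = 490.69 N/m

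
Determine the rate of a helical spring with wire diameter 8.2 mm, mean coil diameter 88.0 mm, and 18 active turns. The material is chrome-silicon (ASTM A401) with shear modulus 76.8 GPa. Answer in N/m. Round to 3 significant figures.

3540 N/m

k = Gd⁴/(8D³N_a) = (76.8×10³ × 8.2⁴) / (8 × 88.0³ × 18)
  = 3.4723e+08 / 9.8132e+07 = 3.5384 N/mm = 3538.4 N/m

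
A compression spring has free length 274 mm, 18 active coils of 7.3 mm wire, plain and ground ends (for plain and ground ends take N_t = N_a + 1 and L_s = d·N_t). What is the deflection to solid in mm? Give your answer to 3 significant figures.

N_t = 19; L_s = 7.3·19 = 138.7 mm
δ_solid = L₀ − L_s = 274 − 138.7 = 135.3 mm

135 mm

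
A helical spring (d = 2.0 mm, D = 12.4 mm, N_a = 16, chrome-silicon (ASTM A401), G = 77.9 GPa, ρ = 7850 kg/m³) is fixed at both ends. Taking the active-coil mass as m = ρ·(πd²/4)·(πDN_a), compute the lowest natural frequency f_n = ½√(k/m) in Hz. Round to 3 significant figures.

288 Hz

k = Gd⁴/(8D³N_a) = (77.9×10³)(2.0⁴)/(8·12.4³·16) = 5.1072 N/mm = 5107.2 N/m
Wire length L = πDN_a = π·12.4·16 = 623.29 mm
m = ρ·(πd²/4)·L = 7850 × 3.1416×10⁻⁶ m² × 0.62329 m = 0.015371 kg
f_n = ½√(k/m) = 0.5·√(5107.2/0.015371) = 0.5·√(3.3225e+05) = 288.21 Hz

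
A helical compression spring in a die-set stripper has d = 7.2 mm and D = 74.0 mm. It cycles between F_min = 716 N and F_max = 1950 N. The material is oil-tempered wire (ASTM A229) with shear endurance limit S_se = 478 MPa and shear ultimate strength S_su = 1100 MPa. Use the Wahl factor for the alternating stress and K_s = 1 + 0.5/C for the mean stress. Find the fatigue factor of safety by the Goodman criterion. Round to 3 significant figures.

C = D/d = 74.0/7.2 = 10.2778; K_W = (4C−1)/(4C−4)+0.615/C = 1.1407; K_s = 1+0.5/C = 1.0486
F_a = (F_max−F_min)/2 = 617 N; F_m = (F_max+F_min)/2 = 1333 N
τ_a = K_W·8F_aD/(πd³) = 1.1407 × 311.5 = 355.32 MPa
τ_m = K_s·8F_mD/(πd³) = 1.0486 × 672.98 = 705.72 MPa
Goodman: 1/n_f = τ_a/S_se + τ_m/S_su = 355.32/478 + 705.72/1100 = 0.74335 + 0.64157 = 1.3849
n_f = 1/1.3849 = 0.7221

0.722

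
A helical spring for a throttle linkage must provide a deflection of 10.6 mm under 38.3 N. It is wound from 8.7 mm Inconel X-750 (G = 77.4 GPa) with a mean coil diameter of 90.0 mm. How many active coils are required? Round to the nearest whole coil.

21

Required rate k = F/δ = 38.3/10.6 = 3.6132 N/mm
N_a = Gd⁴/(8D³k) = (77.4×10³ × 8.7⁴)/(8 × 90.0³ × 3.6132)
    = 4.43423e+08 / 2.10722e+07 = 21.04 → 21 coils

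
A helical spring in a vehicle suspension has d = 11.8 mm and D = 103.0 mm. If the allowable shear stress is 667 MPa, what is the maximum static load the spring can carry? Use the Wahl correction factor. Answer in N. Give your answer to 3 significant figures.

C = D/d = 103.0/11.8 = 8.7288
K_W = (4C−1)/(4C−4) + 0.615/C = 33.915/30.915 + 0.0705 = 1.1675
τ_max = K·8FD/(πd³) → F_max = τ_allow·πd³/(8DK)
F_max = 667·π·11.8³/(8·103.0·1.1675) = 3.4429e+06/962.02 = 3578.8 N

3580 N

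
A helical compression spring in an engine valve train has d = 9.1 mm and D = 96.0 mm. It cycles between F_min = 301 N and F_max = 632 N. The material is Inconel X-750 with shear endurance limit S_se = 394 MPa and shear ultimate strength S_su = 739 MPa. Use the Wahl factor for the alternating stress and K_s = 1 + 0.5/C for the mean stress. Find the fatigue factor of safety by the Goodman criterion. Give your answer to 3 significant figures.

C = D/d = 96.0/9.1 = 10.5495; K_W = (4C−1)/(4C−4)+0.615/C = 1.1368; K_s = 1+0.5/C = 1.0474
F_a = (F_max−F_min)/2 = 165.5 N; F_m = (F_max+F_min)/2 = 466.5 N
τ_a = K_W·8F_aD/(πd³) = 1.1368 × 53.689 = 61.036 MPa
τ_m = K_s·8F_mD/(πd³) = 1.0474 × 151.33 = 158.51 MPa
Goodman: 1/n_f = τ_a/S_se + τ_m/S_su = 61.036/394 + 158.51/739 = 0.15491 + 0.21449 = 0.3694
n_f = 1/0.3694 = 2.707

2.71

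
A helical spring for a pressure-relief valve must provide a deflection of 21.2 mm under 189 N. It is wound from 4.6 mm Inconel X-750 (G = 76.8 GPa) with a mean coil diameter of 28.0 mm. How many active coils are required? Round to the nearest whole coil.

22

Required rate k = F/δ = 189/21.2 = 8.9151 N/mm
N_a = Gd⁴/(8D³k) = (76.8×10³ × 4.6⁴)/(8 × 28.0³ × 8.9151)
    = 3.43869e+07 / 1.56563e+06 = 21.96 → 22 coils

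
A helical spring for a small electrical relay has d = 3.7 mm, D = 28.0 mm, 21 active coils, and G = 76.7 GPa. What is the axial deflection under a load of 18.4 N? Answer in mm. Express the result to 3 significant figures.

k = Gd⁴/(8D³N_a) = (76.7×10³)(3.7⁴)/(8·28.0³·21) = 3.8978 N/mm
δ = F/k = 18.4 / 3.8978 = 4.7206 mm

4.72 mm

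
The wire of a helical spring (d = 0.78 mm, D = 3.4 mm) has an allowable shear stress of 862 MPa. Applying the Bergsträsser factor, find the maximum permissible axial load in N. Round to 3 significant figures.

35.1 N

C = D/d = 3.4/0.78 = 4.3590
K_B = (4C+2)/(4C−3) = 19.436/14.436 = 1.3464
τ_max = K·8FD/(πd³) → F_max = τ_allow·πd³/(8DK)
F_max = 862·π·0.78³/(8·3.4·1.3464) = 1285.1/36.621 = 35.092 N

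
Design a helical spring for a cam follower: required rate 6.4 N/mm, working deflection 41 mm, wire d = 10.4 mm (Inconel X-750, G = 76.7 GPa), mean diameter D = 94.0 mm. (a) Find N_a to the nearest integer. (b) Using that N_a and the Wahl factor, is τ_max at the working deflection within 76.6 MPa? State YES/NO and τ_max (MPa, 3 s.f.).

(a) 21 coils; (b) YES, τ_max = 65.2 MPa

N_a = Gd⁴/(8D³k) = (76.7×10³)(10.4⁴)/(8·94.0³·6.4) = 21.1 → N_a = 21
Actual rate k = Gd⁴/(8D³·21) = 6.4304 N/mm
Working load F = kδ = 6.4304·41 = 263.65 N
C = 94.0/10.4 = 9.0385; K_W = (4C−1)/(4C−4)+0.615/C = 1.1613
τ_max = K_W·8FD/(πd³) = 1.1613·56.103 = 65.155 MPa
τ_max ≤ 76.6 MPa → acceptable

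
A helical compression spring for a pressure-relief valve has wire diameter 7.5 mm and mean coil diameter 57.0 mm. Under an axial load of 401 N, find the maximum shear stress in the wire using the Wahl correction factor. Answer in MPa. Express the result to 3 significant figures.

Spring index C = D/d = 57.0/7.5 = 7.6000
K_W = (4C−1)/(4C−4) + 0.615/C = 29.400/26.400 + 0.0809 = 1.1946
τ₀ = 8FD/(πd³) = 8·401·57.0/(π·7.5³) = 182856/1325.4 = 137.97 MPa
τ_max = K·τ₀ = 1.1946 × 137.97 = 164.81 MPa

165 MPa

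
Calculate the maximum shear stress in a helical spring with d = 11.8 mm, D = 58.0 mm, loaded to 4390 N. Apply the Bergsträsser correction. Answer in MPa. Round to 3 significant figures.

Spring index C = D/d = 58.0/11.8 = 4.9153
K_B = (4C+2)/(4C−3) = 21.661/16.661 = 1.3001
τ₀ = 8FD/(πd³) = 8·4390·58.0/(π·11.8³) = 2.03696e+06/5161.7 = 394.63 MPa
τ_max = K·τ₀ = 1.3001 × 394.63 = 513.06 MPa

513 MPa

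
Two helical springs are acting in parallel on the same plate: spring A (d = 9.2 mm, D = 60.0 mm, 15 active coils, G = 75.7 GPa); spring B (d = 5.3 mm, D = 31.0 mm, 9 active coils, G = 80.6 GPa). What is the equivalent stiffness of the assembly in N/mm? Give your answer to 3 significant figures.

50.6 N/mm

k_A = Gd⁴/(8D³N_a) = (75.7×10³)(9.2⁴)/(8·60.0³·15) = 20.922 N/mm
k_B = Gd⁴/(8D³N_a) = (80.6×10³)(5.3⁴)/(8·31.0³·9) = 29.65 N/mm
Parallel: k_eq = 20.922 + 29.65 = 50.572 N/mm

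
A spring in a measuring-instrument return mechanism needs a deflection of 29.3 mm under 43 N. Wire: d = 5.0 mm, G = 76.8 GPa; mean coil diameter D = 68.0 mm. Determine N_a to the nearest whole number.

13

Required rate k = F/δ = 43/29.3 = 1.4676 N/mm
N_a = Gd⁴/(8D³k) = (76.8×10³ × 5.0⁴)/(8 × 68.0³ × 1.4676)
    = 4.8e+07 / 3.69162e+06 = 13 → 13 coils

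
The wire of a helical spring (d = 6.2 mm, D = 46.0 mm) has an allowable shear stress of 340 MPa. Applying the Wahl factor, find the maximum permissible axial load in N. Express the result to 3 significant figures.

577 N

C = D/d = 46.0/6.2 = 7.4194
K_W = (4C−1)/(4C−4) + 0.615/C = 28.677/25.677 + 0.0829 = 1.1997
τ_max = K·8FD/(πd³) → F_max = τ_allow·πd³/(8DK)
F_max = 340·π·6.2³/(8·46.0·1.1997) = 2.5457e+05/441.5 = 576.6 N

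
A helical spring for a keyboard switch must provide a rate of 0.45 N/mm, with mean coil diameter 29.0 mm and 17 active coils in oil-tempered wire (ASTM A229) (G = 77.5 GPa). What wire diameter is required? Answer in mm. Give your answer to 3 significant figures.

d = (8D³N_a·k / G)^(1/4) = (8·29.0³·17·0.45 / (77.5×10³))^0.25
  = (19.259)^0.25 = 2.0949 mm

2.09 mm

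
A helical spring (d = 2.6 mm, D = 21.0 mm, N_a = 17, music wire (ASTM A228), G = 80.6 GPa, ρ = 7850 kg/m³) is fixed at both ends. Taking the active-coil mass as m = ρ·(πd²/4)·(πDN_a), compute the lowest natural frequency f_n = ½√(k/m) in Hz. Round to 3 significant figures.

k = Gd⁴/(8D³N_a) = (80.6×10³)(2.6⁴)/(8·21.0³·17) = 2.9244 N/mm = 2924.4 N/m
Wire length L = πDN_a = π·21.0·17 = 1121.5 mm
m = ρ·(πd²/4)·L = 7850 × 5.3093×10⁻⁶ m² × 1.1215 m = 0.046744 kg
f_n = ½√(k/m) = 0.5·√(2924.4/0.046744) = 0.5·√(62562) = 125.06 Hz

125 Hz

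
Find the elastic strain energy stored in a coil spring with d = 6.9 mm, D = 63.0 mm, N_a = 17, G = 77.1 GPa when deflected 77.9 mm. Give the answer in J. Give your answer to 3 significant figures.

15.6 J

k = Gd⁴/(8D³N_a) = (77.1×10³)(6.9⁴)/(8·63.0³·17) = 5.1391 N/mm
U = ½kδ² = 0.5 × 5.1391 × 77.9² = 15593 N·mm = 15.593 J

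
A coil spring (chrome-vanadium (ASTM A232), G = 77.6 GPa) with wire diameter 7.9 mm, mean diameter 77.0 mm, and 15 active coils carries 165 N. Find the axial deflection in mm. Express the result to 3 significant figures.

k = Gd⁴/(8D³N_a) = (77.6×10³)(7.9⁴)/(8·77.0³·15) = 5.5172 N/mm
δ = F/k = 165 / 5.5172 = 29.907 mm

29.9 mm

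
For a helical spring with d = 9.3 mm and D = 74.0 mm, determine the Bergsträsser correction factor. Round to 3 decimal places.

1.173

C = D/d = 74.0/9.3 = 7.9570
K_B = (4C+2)/(4C−3) = 33.828/28.828 = 1.1734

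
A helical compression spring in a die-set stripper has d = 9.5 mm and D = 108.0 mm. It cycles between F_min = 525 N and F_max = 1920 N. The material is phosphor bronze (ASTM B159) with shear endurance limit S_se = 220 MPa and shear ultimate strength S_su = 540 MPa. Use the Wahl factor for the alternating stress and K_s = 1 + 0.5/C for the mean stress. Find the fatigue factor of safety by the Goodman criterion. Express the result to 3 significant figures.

0.525

C = D/d = 108.0/9.5 = 11.3684; K_W = (4C−1)/(4C−4)+0.615/C = 1.1264; K_s = 1+0.5/C = 1.0440
F_a = (F_max−F_min)/2 = 697.5 N; F_m = (F_max+F_min)/2 = 1222.5 N
τ_a = K_W·8F_aD/(πd³) = 1.1264 × 223.74 = 252.02 MPa
τ_m = K_s·8F_mD/(πd³) = 1.0440 × 392.14 = 409.39 MPa
Goodman: 1/n_f = τ_a/S_se + τ_m/S_su = 252.02/220 + 409.39/540 = 1.14556 + 0.75813 = 1.9037
n_f = 1/1.9037 = 0.5253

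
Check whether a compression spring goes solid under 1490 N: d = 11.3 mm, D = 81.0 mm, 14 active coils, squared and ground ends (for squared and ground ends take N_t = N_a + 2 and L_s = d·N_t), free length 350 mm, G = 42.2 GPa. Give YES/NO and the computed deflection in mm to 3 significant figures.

NO, δ = 129 mm

k = Gd⁴/(8D³N_a) = (42.2×10³)(11.3⁴)/(8·81.0³·14) = 11.56 N/mm
N_t = 16; L_s = 11.3·16 = 180.8 mm; δ_solid = L₀ − L_s = 350 − 180.8 = 169.2 mm
δ = F/k = 1490/11.56 = 128.89 mm
δ < δ_solid → spring does not go solid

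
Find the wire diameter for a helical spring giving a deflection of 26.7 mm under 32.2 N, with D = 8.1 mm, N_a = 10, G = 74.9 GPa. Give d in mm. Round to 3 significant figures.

0.910 mm

Required rate k = F/δ = 32.2/26.7 = 1.206 N/mm
d = (8D³N_a·k / G)^(1/4) = (8·8.1³·10·1.206 / (74.9×10³))^0.25
  = (0.68455)^0.25 = 0.9096 mm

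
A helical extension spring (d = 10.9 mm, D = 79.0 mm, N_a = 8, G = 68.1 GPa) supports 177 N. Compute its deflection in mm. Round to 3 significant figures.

k = Gd⁴/(8D³N_a) = (68.1×10³)(10.9⁴)/(8·79.0³·8) = 30.464 N/mm
δ = F/k = 177 / 30.464 = 5.8101 mm

5.81 mm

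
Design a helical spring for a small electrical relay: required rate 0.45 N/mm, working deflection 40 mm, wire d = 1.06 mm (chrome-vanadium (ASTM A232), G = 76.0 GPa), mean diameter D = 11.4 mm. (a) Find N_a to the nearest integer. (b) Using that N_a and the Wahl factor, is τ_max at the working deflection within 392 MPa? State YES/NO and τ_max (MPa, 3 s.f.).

(a) 18 coils; (b) NO, τ_max = 497 MPa

N_a = Gd⁴/(8D³k) = (76.0×10³)(1.06⁴)/(8·11.4³·0.45) = 17.99 → N_a = 18
Actual rate k = Gd⁴/(8D³·18) = 0.44974 N/mm
Working load F = kδ = 0.44974·40 = 17.99 N
C = 11.4/1.06 = 10.7547; K_W = (4C−1)/(4C−4)+0.615/C = 1.1341
τ_max = K_W·8FD/(πd³) = 1.1341·438.48 = 497.26 MPa
τ_max > 392 MPa → exceeds allowable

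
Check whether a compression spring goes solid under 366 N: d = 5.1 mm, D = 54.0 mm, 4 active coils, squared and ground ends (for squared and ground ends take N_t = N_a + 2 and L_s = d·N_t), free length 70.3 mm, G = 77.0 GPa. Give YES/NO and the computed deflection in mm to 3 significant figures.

k = Gd⁴/(8D³N_a) = (77.0×10³)(5.1⁴)/(8·54.0³·4) = 10.338 N/mm
N_t = 6; L_s = 5.1·6 = 30.6 mm; δ_solid = L₀ − L_s = 70.3 − 30.6 = 39.7 mm
δ = F/k = 366/10.338 = 35.403 mm
δ < δ_solid → spring does not go solid

NO, δ = 35.4 mm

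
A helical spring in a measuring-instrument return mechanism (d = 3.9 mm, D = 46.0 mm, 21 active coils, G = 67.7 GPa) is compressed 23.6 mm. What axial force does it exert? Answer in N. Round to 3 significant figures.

22.6 N

k = Gd⁴/(8D³N_a) = (67.7×10³)(3.9⁴)/(8·46.0³·21) = 0.95778 N/mm
F = k·δ = 0.95778 × 23.6 = 22.604 N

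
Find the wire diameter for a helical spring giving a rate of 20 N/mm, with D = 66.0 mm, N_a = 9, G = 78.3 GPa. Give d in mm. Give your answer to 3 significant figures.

8.53 mm

d = (8D³N_a·k / G)^(1/4) = (8·66.0³·9·20 / (78.3×10³))^0.25
  = (5287.3)^0.25 = 8.5272 mm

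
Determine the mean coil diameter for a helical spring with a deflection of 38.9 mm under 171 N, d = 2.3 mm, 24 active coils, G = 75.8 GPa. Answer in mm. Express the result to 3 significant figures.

13.6 mm

Required rate k = F/δ = 171/38.9 = 4.3959 N/mm
D = (Gd⁴/(8N_a·k))^(1/3) = (75.8×10³·2.3⁴/(8·24·4.3959))^(1/3)
  = (2513.23)^(1/3) = 13.5960 mm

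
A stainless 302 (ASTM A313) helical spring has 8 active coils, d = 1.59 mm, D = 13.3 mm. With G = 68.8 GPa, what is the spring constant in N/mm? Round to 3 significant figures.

2.92 N/mm

k = Gd⁴/(8D³N_a) = (68.8×10³ × 1.59⁴) / (8 × 13.3³ × 8)
  = 439721 / 150569 = 2.9204 N/mm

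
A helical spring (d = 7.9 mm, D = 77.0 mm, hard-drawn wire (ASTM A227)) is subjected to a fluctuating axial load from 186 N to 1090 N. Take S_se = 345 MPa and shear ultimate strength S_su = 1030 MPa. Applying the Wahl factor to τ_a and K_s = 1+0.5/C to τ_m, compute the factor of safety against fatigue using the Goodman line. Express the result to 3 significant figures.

C = D/d = 77.0/7.9 = 9.7468; K_W = (4C−1)/(4C−4)+0.615/C = 1.1488; K_s = 1+0.5/C = 1.0513
F_a = (F_max−F_min)/2 = 452 N; F_m = (F_max+F_min)/2 = 638 N
τ_a = K_W·8F_aD/(πd³) = 1.1488 × 179.76 = 206.51 MPa
τ_m = K_s·8F_mD/(πd³) = 1.0513 × 253.73 = 266.75 MPa
Goodman: 1/n_f = τ_a/S_se + τ_m/S_su = 206.51/345 + 266.75/1030 = 0.59859 + 0.25898 = 0.85757
n_f = 1/0.85757 = 1.166

1.17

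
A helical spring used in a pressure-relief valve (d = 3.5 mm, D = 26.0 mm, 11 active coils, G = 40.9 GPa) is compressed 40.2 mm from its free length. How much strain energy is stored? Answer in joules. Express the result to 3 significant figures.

3.21 J

k = Gd⁴/(8D³N_a) = (40.9×10³)(3.5⁴)/(8·26.0³·11) = 3.9682 N/mm
U = ½kδ² = 0.5 × 3.9682 × 40.2² = 3206.4 N·mm = 3.2064 J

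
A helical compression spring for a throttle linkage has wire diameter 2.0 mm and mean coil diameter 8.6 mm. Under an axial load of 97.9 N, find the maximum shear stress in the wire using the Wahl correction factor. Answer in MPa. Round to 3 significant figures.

Spring index C = D/d = 8.6/2.0 = 4.3000
K_W = (4C−1)/(4C−4) + 0.615/C = 16.200/13.200 + 0.1430 = 1.3703
τ₀ = 8FD/(πd³) = 8·97.9·8.6/(π·2.0³) = 6735.52/25.133 = 268 MPa
τ_max = K·τ₀ = 1.3703 × 268 = 367.24 MPa

367 MPa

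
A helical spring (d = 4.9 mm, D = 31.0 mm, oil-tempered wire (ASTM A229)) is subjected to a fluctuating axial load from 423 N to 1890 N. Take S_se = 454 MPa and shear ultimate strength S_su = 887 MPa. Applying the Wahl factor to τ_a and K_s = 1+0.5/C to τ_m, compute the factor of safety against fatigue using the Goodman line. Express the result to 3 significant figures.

0.437

C = D/d = 31.0/4.9 = 6.3265; K_W = (4C−1)/(4C−4)+0.615/C = 1.2380; K_s = 1+0.5/C = 1.0790
F_a = (F_max−F_min)/2 = 733.5 N; F_m = (F_max+F_min)/2 = 1156.5 N
τ_a = K_W·8F_aD/(πd³) = 1.2380 × 492.17 = 609.31 MPa
τ_m = K_s·8F_mD/(πd³) = 1.0790 × 776 = 837.32 MPa
Goodman: 1/n_f = τ_a/S_se + τ_m/S_su = 609.31/454 + 837.32/887 = 1.34210 + 0.94400 = 2.2861
n_f = 1/2.2861 = 0.4374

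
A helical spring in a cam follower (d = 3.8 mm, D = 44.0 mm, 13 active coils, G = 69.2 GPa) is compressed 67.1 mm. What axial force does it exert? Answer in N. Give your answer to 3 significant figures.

109 N

k = Gd⁴/(8D³N_a) = (69.2×10³)(3.8⁴)/(8·44.0³·13) = 1.6287 N/mm
F = k·δ = 1.6287 × 67.1 = 109.29 N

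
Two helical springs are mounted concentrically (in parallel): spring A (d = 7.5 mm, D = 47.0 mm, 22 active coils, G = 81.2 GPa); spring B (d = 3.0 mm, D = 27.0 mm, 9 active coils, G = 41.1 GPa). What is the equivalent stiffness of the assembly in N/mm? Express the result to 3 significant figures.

16.4 N/mm

k_A = Gd⁴/(8D³N_a) = (81.2×10³)(7.5⁴)/(8·47.0³·22) = 14.06 N/mm
k_B = Gd⁴/(8D³N_a) = (41.1×10³)(3.0⁴)/(8·27.0³·9) = 2.3491 N/mm
Parallel: k_eq = 14.06 + 2.3491 = 16.409 N/mm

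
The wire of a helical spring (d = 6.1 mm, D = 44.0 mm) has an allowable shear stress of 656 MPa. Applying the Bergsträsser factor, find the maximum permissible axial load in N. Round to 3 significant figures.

C = D/d = 44.0/6.1 = 7.2131
K_B = (4C+2)/(4C−3) = 30.852/25.852 = 1.1934
τ_max = K·8FD/(πd³) → F_max = τ_allow·πd³/(8DK)
F_max = 656·π·6.1³/(8·44.0·1.1934) = 4.6778e+05/420.08 = 1113.6 N

1110 N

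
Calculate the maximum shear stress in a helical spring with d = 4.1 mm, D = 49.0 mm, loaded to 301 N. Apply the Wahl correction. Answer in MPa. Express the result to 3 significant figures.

Spring index C = D/d = 49.0/4.1 = 11.9512
K_W = (4C−1)/(4C−4) + 0.615/C = 46.805/43.805 + 0.0515 = 1.1199
τ₀ = 8FD/(πd³) = 8·301·49.0/(π·4.1³) = 117992/216.52 = 544.94 MPa
τ_max = K·τ₀ = 1.1199 × 544.94 = 610.31 MPa

610 MPa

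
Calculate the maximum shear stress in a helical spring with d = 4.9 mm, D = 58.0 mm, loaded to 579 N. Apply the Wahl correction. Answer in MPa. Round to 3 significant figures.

Spring index C = D/d = 58.0/4.9 = 11.8367
K_W = (4C−1)/(4C−4) + 0.615/C = 46.347/43.347 + 0.0520 = 1.1212
τ₀ = 8FD/(πd³) = 8·579·58.0/(π·4.9³) = 268656/369.61 = 726.87 MPa
τ_max = K·τ₀ = 1.1212 × 726.87 = 814.95 MPa

815 MPa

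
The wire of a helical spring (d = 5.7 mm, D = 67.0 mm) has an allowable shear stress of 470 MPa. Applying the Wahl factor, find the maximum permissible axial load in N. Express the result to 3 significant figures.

455 N

C = D/d = 67.0/5.7 = 11.7544
K_W = (4C−1)/(4C−4) + 0.615/C = 46.018/43.018 + 0.0523 = 1.1221
τ_max = K·8FD/(πd³) → F_max = τ_allow·πd³/(8DK)
F_max = 470·π·5.7³/(8·67.0·1.1221) = 2.7345e+05/601.42 = 454.66 N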